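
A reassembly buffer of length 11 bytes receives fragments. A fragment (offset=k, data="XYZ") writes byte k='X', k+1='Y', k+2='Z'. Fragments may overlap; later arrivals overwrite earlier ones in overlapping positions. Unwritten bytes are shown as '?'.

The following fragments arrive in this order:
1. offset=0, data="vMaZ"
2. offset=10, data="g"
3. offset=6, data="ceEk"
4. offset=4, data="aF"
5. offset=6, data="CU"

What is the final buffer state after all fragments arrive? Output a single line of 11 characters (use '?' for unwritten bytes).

Answer: vMaZaFCUEkg

Derivation:
Fragment 1: offset=0 data="vMaZ" -> buffer=vMaZ???????
Fragment 2: offset=10 data="g" -> buffer=vMaZ??????g
Fragment 3: offset=6 data="ceEk" -> buffer=vMaZ??ceEkg
Fragment 4: offset=4 data="aF" -> buffer=vMaZaFceEkg
Fragment 5: offset=6 data="CU" -> buffer=vMaZaFCUEkg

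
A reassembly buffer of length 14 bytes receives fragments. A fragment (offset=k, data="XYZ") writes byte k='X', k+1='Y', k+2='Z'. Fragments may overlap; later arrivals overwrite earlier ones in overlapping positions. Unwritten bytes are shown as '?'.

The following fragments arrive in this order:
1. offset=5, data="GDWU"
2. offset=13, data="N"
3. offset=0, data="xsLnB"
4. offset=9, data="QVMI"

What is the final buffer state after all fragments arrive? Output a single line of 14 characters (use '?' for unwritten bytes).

Answer: xsLnBGDWUQVMIN

Derivation:
Fragment 1: offset=5 data="GDWU" -> buffer=?????GDWU?????
Fragment 2: offset=13 data="N" -> buffer=?????GDWU????N
Fragment 3: offset=0 data="xsLnB" -> buffer=xsLnBGDWU????N
Fragment 4: offset=9 data="QVMI" -> buffer=xsLnBGDWUQVMIN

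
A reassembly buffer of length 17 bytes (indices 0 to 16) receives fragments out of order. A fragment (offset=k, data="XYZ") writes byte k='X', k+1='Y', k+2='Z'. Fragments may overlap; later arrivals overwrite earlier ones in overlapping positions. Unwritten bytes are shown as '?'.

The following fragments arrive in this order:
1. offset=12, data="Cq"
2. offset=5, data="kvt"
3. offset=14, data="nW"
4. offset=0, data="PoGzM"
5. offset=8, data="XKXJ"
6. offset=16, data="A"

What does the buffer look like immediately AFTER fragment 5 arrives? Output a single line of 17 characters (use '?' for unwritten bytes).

Fragment 1: offset=12 data="Cq" -> buffer=????????????Cq???
Fragment 2: offset=5 data="kvt" -> buffer=?????kvt????Cq???
Fragment 3: offset=14 data="nW" -> buffer=?????kvt????CqnW?
Fragment 4: offset=0 data="PoGzM" -> buffer=PoGzMkvt????CqnW?
Fragment 5: offset=8 data="XKXJ" -> buffer=PoGzMkvtXKXJCqnW?

Answer: PoGzMkvtXKXJCqnW?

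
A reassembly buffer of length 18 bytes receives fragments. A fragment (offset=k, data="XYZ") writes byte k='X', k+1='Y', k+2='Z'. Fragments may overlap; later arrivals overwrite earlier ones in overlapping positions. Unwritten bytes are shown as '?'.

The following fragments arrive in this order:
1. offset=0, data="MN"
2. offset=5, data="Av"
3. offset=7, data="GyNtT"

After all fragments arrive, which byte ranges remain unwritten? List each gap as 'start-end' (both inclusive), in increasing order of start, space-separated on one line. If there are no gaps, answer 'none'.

Fragment 1: offset=0 len=2
Fragment 2: offset=5 len=2
Fragment 3: offset=7 len=5
Gaps: 2-4 12-17

Answer: 2-4 12-17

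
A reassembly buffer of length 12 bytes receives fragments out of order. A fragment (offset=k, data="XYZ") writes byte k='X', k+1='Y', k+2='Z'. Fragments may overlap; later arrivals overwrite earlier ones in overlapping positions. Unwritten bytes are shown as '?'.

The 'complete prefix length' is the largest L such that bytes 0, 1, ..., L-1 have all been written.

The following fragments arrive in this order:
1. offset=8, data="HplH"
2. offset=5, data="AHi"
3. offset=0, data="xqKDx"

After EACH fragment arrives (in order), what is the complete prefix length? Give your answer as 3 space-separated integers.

Fragment 1: offset=8 data="HplH" -> buffer=????????HplH -> prefix_len=0
Fragment 2: offset=5 data="AHi" -> buffer=?????AHiHplH -> prefix_len=0
Fragment 3: offset=0 data="xqKDx" -> buffer=xqKDxAHiHplH -> prefix_len=12

Answer: 0 0 12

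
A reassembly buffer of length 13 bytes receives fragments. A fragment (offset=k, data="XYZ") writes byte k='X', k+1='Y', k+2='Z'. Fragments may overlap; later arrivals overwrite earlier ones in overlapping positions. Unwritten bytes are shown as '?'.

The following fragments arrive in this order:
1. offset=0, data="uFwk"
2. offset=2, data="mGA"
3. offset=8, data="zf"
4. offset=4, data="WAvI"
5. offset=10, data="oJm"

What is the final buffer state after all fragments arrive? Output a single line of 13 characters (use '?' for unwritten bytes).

Fragment 1: offset=0 data="uFwk" -> buffer=uFwk?????????
Fragment 2: offset=2 data="mGA" -> buffer=uFmGA????????
Fragment 3: offset=8 data="zf" -> buffer=uFmGA???zf???
Fragment 4: offset=4 data="WAvI" -> buffer=uFmGWAvIzf???
Fragment 5: offset=10 data="oJm" -> buffer=uFmGWAvIzfoJm

Answer: uFmGWAvIzfoJm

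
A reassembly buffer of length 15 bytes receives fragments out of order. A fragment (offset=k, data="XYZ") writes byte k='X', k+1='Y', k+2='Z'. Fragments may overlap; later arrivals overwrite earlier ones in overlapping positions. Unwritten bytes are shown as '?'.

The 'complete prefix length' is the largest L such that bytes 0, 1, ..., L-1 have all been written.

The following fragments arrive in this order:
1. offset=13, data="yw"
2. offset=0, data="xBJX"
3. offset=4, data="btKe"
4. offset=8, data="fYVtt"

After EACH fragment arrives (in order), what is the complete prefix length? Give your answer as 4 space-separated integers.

Answer: 0 4 8 15

Derivation:
Fragment 1: offset=13 data="yw" -> buffer=?????????????yw -> prefix_len=0
Fragment 2: offset=0 data="xBJX" -> buffer=xBJX?????????yw -> prefix_len=4
Fragment 3: offset=4 data="btKe" -> buffer=xBJXbtKe?????yw -> prefix_len=8
Fragment 4: offset=8 data="fYVtt" -> buffer=xBJXbtKefYVttyw -> prefix_len=15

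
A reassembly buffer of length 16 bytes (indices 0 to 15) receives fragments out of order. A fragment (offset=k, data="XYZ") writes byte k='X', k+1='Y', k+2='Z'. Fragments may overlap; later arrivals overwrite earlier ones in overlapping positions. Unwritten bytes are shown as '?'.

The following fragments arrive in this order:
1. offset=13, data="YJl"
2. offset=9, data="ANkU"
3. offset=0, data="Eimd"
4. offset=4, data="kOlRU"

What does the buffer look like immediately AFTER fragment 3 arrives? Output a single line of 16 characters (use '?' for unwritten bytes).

Answer: Eimd?????ANkUYJl

Derivation:
Fragment 1: offset=13 data="YJl" -> buffer=?????????????YJl
Fragment 2: offset=9 data="ANkU" -> buffer=?????????ANkUYJl
Fragment 3: offset=0 data="Eimd" -> buffer=Eimd?????ANkUYJl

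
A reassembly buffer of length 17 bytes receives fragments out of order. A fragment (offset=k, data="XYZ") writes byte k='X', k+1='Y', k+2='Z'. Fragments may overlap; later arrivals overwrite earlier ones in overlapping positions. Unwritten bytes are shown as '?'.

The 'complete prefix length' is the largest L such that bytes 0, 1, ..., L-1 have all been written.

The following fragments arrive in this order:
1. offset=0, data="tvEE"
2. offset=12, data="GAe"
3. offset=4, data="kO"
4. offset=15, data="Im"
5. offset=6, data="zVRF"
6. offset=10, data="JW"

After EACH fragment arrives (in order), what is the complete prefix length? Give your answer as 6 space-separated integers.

Answer: 4 4 6 6 10 17

Derivation:
Fragment 1: offset=0 data="tvEE" -> buffer=tvEE????????????? -> prefix_len=4
Fragment 2: offset=12 data="GAe" -> buffer=tvEE????????GAe?? -> prefix_len=4
Fragment 3: offset=4 data="kO" -> buffer=tvEEkO??????GAe?? -> prefix_len=6
Fragment 4: offset=15 data="Im" -> buffer=tvEEkO??????GAeIm -> prefix_len=6
Fragment 5: offset=6 data="zVRF" -> buffer=tvEEkOzVRF??GAeIm -> prefix_len=10
Fragment 6: offset=10 data="JW" -> buffer=tvEEkOzVRFJWGAeIm -> prefix_len=17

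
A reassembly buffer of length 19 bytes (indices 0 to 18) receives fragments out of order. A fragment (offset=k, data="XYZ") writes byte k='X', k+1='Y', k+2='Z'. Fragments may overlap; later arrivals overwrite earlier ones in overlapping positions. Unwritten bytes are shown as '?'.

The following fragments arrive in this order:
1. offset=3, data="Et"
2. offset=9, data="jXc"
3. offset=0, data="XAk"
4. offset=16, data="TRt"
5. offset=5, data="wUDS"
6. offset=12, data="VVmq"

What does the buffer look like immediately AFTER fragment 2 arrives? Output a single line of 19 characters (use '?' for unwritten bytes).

Answer: ???Et????jXc???????

Derivation:
Fragment 1: offset=3 data="Et" -> buffer=???Et??????????????
Fragment 2: offset=9 data="jXc" -> buffer=???Et????jXc???????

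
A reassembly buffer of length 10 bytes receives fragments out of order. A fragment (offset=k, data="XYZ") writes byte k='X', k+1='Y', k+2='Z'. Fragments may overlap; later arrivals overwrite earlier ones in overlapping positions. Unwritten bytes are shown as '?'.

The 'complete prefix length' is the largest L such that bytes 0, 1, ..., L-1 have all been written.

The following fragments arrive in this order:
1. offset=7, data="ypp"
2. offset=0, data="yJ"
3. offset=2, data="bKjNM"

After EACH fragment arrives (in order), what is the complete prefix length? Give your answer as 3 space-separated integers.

Answer: 0 2 10

Derivation:
Fragment 1: offset=7 data="ypp" -> buffer=???????ypp -> prefix_len=0
Fragment 2: offset=0 data="yJ" -> buffer=yJ?????ypp -> prefix_len=2
Fragment 3: offset=2 data="bKjNM" -> buffer=yJbKjNMypp -> prefix_len=10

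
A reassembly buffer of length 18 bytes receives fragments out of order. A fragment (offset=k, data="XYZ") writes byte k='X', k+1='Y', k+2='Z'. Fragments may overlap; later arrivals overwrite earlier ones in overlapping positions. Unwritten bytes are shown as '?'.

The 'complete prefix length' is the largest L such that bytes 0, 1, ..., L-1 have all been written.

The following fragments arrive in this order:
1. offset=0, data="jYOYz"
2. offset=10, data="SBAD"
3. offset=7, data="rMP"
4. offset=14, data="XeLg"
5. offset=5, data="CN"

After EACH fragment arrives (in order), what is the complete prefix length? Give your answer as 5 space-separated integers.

Answer: 5 5 5 5 18

Derivation:
Fragment 1: offset=0 data="jYOYz" -> buffer=jYOYz????????????? -> prefix_len=5
Fragment 2: offset=10 data="SBAD" -> buffer=jYOYz?????SBAD???? -> prefix_len=5
Fragment 3: offset=7 data="rMP" -> buffer=jYOYz??rMPSBAD???? -> prefix_len=5
Fragment 4: offset=14 data="XeLg" -> buffer=jYOYz??rMPSBADXeLg -> prefix_len=5
Fragment 5: offset=5 data="CN" -> buffer=jYOYzCNrMPSBADXeLg -> prefix_len=18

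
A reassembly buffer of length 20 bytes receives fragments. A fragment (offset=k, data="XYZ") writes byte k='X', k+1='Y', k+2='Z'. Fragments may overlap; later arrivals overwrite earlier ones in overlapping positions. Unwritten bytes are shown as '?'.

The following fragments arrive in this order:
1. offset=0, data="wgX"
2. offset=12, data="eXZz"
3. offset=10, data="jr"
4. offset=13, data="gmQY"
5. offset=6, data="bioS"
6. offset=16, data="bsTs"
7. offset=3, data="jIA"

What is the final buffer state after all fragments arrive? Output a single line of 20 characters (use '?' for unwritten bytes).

Fragment 1: offset=0 data="wgX" -> buffer=wgX?????????????????
Fragment 2: offset=12 data="eXZz" -> buffer=wgX?????????eXZz????
Fragment 3: offset=10 data="jr" -> buffer=wgX???????jreXZz????
Fragment 4: offset=13 data="gmQY" -> buffer=wgX???????jregmQY???
Fragment 5: offset=6 data="bioS" -> buffer=wgX???bioSjregmQY???
Fragment 6: offset=16 data="bsTs" -> buffer=wgX???bioSjregmQbsTs
Fragment 7: offset=3 data="jIA" -> buffer=wgXjIAbioSjregmQbsTs

Answer: wgXjIAbioSjregmQbsTs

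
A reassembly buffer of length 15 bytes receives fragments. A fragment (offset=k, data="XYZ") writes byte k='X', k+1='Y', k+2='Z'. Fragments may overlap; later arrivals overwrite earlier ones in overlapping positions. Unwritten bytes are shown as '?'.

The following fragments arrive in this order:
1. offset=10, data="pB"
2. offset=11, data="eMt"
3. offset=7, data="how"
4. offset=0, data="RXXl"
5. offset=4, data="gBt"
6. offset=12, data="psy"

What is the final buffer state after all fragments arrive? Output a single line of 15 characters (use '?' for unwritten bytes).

Fragment 1: offset=10 data="pB" -> buffer=??????????pB???
Fragment 2: offset=11 data="eMt" -> buffer=??????????peMt?
Fragment 3: offset=7 data="how" -> buffer=???????howpeMt?
Fragment 4: offset=0 data="RXXl" -> buffer=RXXl???howpeMt?
Fragment 5: offset=4 data="gBt" -> buffer=RXXlgBthowpeMt?
Fragment 6: offset=12 data="psy" -> buffer=RXXlgBthowpepsy

Answer: RXXlgBthowpepsy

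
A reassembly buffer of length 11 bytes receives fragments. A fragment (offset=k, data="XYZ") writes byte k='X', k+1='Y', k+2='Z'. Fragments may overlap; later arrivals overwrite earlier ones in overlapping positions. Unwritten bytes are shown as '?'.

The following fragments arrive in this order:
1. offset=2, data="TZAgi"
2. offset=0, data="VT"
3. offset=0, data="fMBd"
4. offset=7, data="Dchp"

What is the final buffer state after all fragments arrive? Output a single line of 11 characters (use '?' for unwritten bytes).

Fragment 1: offset=2 data="TZAgi" -> buffer=??TZAgi????
Fragment 2: offset=0 data="VT" -> buffer=VTTZAgi????
Fragment 3: offset=0 data="fMBd" -> buffer=fMBdAgi????
Fragment 4: offset=7 data="Dchp" -> buffer=fMBdAgiDchp

Answer: fMBdAgiDchp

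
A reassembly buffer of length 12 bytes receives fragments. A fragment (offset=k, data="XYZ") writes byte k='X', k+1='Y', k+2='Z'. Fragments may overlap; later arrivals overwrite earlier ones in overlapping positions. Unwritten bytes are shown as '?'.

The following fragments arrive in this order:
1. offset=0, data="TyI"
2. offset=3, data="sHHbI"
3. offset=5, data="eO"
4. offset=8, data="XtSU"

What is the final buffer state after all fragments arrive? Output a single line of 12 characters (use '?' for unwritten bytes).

Fragment 1: offset=0 data="TyI" -> buffer=TyI?????????
Fragment 2: offset=3 data="sHHbI" -> buffer=TyIsHHbI????
Fragment 3: offset=5 data="eO" -> buffer=TyIsHeOI????
Fragment 4: offset=8 data="XtSU" -> buffer=TyIsHeOIXtSU

Answer: TyIsHeOIXtSU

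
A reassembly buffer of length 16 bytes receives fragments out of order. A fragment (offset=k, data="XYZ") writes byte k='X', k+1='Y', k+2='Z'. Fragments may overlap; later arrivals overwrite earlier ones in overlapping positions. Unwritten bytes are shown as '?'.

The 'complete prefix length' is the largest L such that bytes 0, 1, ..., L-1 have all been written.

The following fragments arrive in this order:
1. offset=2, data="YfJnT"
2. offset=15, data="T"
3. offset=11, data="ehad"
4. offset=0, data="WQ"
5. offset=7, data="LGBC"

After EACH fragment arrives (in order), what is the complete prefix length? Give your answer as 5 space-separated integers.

Fragment 1: offset=2 data="YfJnT" -> buffer=??YfJnT????????? -> prefix_len=0
Fragment 2: offset=15 data="T" -> buffer=??YfJnT????????T -> prefix_len=0
Fragment 3: offset=11 data="ehad" -> buffer=??YfJnT????ehadT -> prefix_len=0
Fragment 4: offset=0 data="WQ" -> buffer=WQYfJnT????ehadT -> prefix_len=7
Fragment 5: offset=7 data="LGBC" -> buffer=WQYfJnTLGBCehadT -> prefix_len=16

Answer: 0 0 0 7 16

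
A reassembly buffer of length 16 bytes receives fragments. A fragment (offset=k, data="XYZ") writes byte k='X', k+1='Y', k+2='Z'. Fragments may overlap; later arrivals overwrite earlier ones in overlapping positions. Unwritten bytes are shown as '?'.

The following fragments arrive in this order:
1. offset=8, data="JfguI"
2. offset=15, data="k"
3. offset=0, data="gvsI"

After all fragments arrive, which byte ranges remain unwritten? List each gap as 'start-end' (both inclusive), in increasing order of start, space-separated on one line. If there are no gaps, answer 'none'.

Answer: 4-7 13-14

Derivation:
Fragment 1: offset=8 len=5
Fragment 2: offset=15 len=1
Fragment 3: offset=0 len=4
Gaps: 4-7 13-14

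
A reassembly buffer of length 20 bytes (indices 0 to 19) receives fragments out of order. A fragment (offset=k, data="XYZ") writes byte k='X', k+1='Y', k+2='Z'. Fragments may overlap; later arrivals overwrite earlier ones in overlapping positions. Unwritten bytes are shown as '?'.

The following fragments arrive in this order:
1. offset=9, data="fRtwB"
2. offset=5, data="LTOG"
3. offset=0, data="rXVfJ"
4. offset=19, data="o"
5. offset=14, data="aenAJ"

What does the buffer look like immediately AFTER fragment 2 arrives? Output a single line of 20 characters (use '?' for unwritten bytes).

Fragment 1: offset=9 data="fRtwB" -> buffer=?????????fRtwB??????
Fragment 2: offset=5 data="LTOG" -> buffer=?????LTOGfRtwB??????

Answer: ?????LTOGfRtwB??????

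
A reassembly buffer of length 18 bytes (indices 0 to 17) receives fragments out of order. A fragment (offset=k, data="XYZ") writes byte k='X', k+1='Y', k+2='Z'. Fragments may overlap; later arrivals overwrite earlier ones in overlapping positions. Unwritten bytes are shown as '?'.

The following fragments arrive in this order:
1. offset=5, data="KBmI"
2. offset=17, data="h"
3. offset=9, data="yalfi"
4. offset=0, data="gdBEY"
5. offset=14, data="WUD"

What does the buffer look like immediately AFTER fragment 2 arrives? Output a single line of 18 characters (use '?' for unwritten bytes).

Answer: ?????KBmI????????h

Derivation:
Fragment 1: offset=5 data="KBmI" -> buffer=?????KBmI?????????
Fragment 2: offset=17 data="h" -> buffer=?????KBmI????????h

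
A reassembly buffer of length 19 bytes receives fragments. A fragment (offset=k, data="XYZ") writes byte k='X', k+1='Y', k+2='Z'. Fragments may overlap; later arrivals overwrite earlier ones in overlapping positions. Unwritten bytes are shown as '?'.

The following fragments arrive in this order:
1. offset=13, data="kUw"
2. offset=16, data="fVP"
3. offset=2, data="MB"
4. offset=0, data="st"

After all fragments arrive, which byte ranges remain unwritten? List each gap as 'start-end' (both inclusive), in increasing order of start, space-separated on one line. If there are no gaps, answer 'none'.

Answer: 4-12

Derivation:
Fragment 1: offset=13 len=3
Fragment 2: offset=16 len=3
Fragment 3: offset=2 len=2
Fragment 4: offset=0 len=2
Gaps: 4-12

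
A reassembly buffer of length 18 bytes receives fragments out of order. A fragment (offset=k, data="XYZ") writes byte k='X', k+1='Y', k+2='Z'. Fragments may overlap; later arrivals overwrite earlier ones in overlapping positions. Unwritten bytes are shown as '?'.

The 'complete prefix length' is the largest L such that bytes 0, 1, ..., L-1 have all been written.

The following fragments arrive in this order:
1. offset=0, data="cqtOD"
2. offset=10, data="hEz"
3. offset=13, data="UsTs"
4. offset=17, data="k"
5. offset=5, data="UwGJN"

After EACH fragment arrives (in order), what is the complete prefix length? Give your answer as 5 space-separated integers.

Answer: 5 5 5 5 18

Derivation:
Fragment 1: offset=0 data="cqtOD" -> buffer=cqtOD????????????? -> prefix_len=5
Fragment 2: offset=10 data="hEz" -> buffer=cqtOD?????hEz????? -> prefix_len=5
Fragment 3: offset=13 data="UsTs" -> buffer=cqtOD?????hEzUsTs? -> prefix_len=5
Fragment 4: offset=17 data="k" -> buffer=cqtOD?????hEzUsTsk -> prefix_len=5
Fragment 5: offset=5 data="UwGJN" -> buffer=cqtODUwGJNhEzUsTsk -> prefix_len=18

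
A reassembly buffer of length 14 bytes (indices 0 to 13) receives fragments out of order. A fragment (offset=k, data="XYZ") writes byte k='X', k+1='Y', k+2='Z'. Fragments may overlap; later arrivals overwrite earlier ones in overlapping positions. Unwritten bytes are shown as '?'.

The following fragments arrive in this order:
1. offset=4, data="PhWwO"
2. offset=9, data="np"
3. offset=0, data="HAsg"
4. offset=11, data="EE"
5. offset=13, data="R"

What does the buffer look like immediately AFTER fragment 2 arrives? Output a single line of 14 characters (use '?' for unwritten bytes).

Answer: ????PhWwOnp???

Derivation:
Fragment 1: offset=4 data="PhWwO" -> buffer=????PhWwO?????
Fragment 2: offset=9 data="np" -> buffer=????PhWwOnp???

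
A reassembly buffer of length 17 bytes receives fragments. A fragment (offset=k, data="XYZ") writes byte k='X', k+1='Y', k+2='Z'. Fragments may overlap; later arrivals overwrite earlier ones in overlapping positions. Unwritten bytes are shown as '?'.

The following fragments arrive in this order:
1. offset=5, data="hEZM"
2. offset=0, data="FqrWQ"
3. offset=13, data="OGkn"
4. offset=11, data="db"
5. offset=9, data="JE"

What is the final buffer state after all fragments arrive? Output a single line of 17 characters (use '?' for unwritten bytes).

Answer: FqrWQhEZMJEdbOGkn

Derivation:
Fragment 1: offset=5 data="hEZM" -> buffer=?????hEZM????????
Fragment 2: offset=0 data="FqrWQ" -> buffer=FqrWQhEZM????????
Fragment 3: offset=13 data="OGkn" -> buffer=FqrWQhEZM????OGkn
Fragment 4: offset=11 data="db" -> buffer=FqrWQhEZM??dbOGkn
Fragment 5: offset=9 data="JE" -> buffer=FqrWQhEZMJEdbOGkn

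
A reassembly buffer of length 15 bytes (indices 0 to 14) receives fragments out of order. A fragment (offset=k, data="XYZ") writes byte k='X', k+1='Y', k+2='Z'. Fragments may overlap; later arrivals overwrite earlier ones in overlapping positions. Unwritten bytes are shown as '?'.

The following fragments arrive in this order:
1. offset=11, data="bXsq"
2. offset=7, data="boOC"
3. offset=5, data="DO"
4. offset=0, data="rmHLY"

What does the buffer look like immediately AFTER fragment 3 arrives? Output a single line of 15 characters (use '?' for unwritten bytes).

Answer: ?????DOboOCbXsq

Derivation:
Fragment 1: offset=11 data="bXsq" -> buffer=???????????bXsq
Fragment 2: offset=7 data="boOC" -> buffer=???????boOCbXsq
Fragment 3: offset=5 data="DO" -> buffer=?????DOboOCbXsq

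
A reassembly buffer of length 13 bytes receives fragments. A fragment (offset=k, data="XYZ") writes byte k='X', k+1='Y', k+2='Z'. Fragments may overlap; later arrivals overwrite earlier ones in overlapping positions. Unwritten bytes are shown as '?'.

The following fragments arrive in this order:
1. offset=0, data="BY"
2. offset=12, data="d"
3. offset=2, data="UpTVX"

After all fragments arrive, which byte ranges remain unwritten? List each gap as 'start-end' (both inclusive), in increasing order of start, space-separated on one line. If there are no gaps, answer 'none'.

Answer: 7-11

Derivation:
Fragment 1: offset=0 len=2
Fragment 2: offset=12 len=1
Fragment 3: offset=2 len=5
Gaps: 7-11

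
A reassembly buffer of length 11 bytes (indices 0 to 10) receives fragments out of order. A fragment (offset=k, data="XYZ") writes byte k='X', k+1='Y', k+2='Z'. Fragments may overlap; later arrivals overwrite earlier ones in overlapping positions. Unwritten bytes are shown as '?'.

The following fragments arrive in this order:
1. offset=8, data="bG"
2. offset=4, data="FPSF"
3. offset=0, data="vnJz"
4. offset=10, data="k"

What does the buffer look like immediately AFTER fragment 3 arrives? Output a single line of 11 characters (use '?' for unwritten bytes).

Answer: vnJzFPSFbG?

Derivation:
Fragment 1: offset=8 data="bG" -> buffer=????????bG?
Fragment 2: offset=4 data="FPSF" -> buffer=????FPSFbG?
Fragment 3: offset=0 data="vnJz" -> buffer=vnJzFPSFbG?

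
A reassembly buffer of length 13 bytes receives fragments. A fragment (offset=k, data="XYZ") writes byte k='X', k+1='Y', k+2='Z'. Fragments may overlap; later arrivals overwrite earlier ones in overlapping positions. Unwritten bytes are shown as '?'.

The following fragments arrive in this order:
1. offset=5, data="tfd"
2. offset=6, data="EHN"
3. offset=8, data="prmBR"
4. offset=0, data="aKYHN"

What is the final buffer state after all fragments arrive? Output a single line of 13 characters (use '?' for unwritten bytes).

Fragment 1: offset=5 data="tfd" -> buffer=?????tfd?????
Fragment 2: offset=6 data="EHN" -> buffer=?????tEHN????
Fragment 3: offset=8 data="prmBR" -> buffer=?????tEHprmBR
Fragment 4: offset=0 data="aKYHN" -> buffer=aKYHNtEHprmBR

Answer: aKYHNtEHprmBR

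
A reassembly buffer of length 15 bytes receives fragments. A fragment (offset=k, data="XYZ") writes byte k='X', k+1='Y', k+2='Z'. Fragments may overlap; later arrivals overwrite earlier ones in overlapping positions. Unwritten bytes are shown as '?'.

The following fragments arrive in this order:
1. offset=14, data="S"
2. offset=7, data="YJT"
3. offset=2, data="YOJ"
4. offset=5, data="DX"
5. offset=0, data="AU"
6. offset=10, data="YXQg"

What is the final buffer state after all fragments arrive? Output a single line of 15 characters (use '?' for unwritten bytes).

Answer: AUYOJDXYJTYXQgS

Derivation:
Fragment 1: offset=14 data="S" -> buffer=??????????????S
Fragment 2: offset=7 data="YJT" -> buffer=???????YJT????S
Fragment 3: offset=2 data="YOJ" -> buffer=??YOJ??YJT????S
Fragment 4: offset=5 data="DX" -> buffer=??YOJDXYJT????S
Fragment 5: offset=0 data="AU" -> buffer=AUYOJDXYJT????S
Fragment 6: offset=10 data="YXQg" -> buffer=AUYOJDXYJTYXQgS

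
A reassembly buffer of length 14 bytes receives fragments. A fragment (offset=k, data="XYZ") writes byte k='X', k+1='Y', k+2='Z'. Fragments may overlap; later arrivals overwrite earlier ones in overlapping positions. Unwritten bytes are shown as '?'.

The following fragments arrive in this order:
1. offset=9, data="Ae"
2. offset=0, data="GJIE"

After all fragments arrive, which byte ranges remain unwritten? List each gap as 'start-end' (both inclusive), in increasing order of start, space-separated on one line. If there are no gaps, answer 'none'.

Fragment 1: offset=9 len=2
Fragment 2: offset=0 len=4
Gaps: 4-8 11-13

Answer: 4-8 11-13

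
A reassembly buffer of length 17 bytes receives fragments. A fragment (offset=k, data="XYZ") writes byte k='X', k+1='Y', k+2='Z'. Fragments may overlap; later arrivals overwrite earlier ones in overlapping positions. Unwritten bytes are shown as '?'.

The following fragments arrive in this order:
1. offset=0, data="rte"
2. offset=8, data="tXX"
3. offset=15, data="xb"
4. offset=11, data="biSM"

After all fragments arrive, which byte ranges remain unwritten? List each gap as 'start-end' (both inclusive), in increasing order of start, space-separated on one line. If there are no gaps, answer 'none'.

Fragment 1: offset=0 len=3
Fragment 2: offset=8 len=3
Fragment 3: offset=15 len=2
Fragment 4: offset=11 len=4
Gaps: 3-7

Answer: 3-7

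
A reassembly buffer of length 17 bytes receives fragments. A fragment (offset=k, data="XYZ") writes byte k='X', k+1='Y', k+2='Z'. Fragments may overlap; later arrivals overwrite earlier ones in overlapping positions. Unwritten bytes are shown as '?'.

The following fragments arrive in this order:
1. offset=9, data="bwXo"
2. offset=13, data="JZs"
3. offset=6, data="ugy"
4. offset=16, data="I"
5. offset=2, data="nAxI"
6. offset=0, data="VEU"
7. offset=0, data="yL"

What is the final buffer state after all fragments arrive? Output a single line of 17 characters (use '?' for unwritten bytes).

Answer: yLUAxIugybwXoJZsI

Derivation:
Fragment 1: offset=9 data="bwXo" -> buffer=?????????bwXo????
Fragment 2: offset=13 data="JZs" -> buffer=?????????bwXoJZs?
Fragment 3: offset=6 data="ugy" -> buffer=??????ugybwXoJZs?
Fragment 4: offset=16 data="I" -> buffer=??????ugybwXoJZsI
Fragment 5: offset=2 data="nAxI" -> buffer=??nAxIugybwXoJZsI
Fragment 6: offset=0 data="VEU" -> buffer=VEUAxIugybwXoJZsI
Fragment 7: offset=0 data="yL" -> buffer=yLUAxIugybwXoJZsI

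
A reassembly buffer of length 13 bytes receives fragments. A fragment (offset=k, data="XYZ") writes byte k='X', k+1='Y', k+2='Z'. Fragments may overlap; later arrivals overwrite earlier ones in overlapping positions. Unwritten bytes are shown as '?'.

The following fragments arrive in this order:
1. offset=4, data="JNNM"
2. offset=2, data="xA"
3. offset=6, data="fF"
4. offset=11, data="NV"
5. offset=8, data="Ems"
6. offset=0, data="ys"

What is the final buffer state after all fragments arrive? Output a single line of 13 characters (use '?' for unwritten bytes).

Answer: ysxAJNfFEmsNV

Derivation:
Fragment 1: offset=4 data="JNNM" -> buffer=????JNNM?????
Fragment 2: offset=2 data="xA" -> buffer=??xAJNNM?????
Fragment 3: offset=6 data="fF" -> buffer=??xAJNfF?????
Fragment 4: offset=11 data="NV" -> buffer=??xAJNfF???NV
Fragment 5: offset=8 data="Ems" -> buffer=??xAJNfFEmsNV
Fragment 6: offset=0 data="ys" -> buffer=ysxAJNfFEmsNV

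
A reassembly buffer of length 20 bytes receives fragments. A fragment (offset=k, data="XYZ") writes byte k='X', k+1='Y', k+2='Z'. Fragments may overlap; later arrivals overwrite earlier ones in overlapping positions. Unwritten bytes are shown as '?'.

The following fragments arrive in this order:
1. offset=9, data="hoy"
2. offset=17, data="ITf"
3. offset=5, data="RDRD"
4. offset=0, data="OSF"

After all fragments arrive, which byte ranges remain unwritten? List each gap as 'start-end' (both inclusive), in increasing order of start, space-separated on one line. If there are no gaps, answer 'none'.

Answer: 3-4 12-16

Derivation:
Fragment 1: offset=9 len=3
Fragment 2: offset=17 len=3
Fragment 3: offset=5 len=4
Fragment 4: offset=0 len=3
Gaps: 3-4 12-16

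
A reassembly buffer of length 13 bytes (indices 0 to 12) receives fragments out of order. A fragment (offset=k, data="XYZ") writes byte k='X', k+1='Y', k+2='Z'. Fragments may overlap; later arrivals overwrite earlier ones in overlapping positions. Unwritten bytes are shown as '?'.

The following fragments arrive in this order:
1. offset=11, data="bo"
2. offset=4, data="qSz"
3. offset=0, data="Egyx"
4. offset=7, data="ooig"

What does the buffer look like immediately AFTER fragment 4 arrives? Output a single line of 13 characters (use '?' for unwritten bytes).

Answer: EgyxqSzooigbo

Derivation:
Fragment 1: offset=11 data="bo" -> buffer=???????????bo
Fragment 2: offset=4 data="qSz" -> buffer=????qSz????bo
Fragment 3: offset=0 data="Egyx" -> buffer=EgyxqSz????bo
Fragment 4: offset=7 data="ooig" -> buffer=EgyxqSzooigbo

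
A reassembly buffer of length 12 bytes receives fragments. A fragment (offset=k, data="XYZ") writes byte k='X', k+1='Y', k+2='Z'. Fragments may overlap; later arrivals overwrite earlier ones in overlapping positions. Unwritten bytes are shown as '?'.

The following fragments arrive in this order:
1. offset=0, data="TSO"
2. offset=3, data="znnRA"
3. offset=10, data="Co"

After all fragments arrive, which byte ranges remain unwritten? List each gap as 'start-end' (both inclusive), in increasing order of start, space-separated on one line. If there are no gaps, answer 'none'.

Answer: 8-9

Derivation:
Fragment 1: offset=0 len=3
Fragment 2: offset=3 len=5
Fragment 3: offset=10 len=2
Gaps: 8-9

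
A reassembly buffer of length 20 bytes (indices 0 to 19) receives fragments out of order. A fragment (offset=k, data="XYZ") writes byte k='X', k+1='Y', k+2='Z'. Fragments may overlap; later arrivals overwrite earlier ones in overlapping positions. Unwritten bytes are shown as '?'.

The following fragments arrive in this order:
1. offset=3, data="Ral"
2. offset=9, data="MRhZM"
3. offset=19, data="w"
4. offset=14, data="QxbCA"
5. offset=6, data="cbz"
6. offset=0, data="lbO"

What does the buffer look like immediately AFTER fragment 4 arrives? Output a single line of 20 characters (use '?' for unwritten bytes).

Answer: ???Ral???MRhZMQxbCAw

Derivation:
Fragment 1: offset=3 data="Ral" -> buffer=???Ral??????????????
Fragment 2: offset=9 data="MRhZM" -> buffer=???Ral???MRhZM??????
Fragment 3: offset=19 data="w" -> buffer=???Ral???MRhZM?????w
Fragment 4: offset=14 data="QxbCA" -> buffer=???Ral???MRhZMQxbCAw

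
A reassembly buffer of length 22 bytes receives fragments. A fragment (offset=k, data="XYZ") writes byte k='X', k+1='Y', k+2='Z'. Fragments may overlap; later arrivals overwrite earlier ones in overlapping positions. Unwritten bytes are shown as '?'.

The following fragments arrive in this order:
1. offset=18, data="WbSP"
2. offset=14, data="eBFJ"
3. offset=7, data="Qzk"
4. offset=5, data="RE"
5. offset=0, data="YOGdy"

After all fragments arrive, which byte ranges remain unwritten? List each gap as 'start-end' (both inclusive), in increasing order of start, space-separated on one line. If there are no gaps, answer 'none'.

Answer: 10-13

Derivation:
Fragment 1: offset=18 len=4
Fragment 2: offset=14 len=4
Fragment 3: offset=7 len=3
Fragment 4: offset=5 len=2
Fragment 5: offset=0 len=5
Gaps: 10-13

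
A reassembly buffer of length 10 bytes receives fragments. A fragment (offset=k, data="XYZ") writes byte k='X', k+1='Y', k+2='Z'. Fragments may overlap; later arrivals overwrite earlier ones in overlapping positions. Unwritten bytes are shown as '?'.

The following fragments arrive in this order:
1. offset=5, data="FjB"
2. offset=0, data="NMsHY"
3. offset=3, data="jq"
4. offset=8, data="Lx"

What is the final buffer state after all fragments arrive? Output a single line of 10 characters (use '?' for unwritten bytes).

Fragment 1: offset=5 data="FjB" -> buffer=?????FjB??
Fragment 2: offset=0 data="NMsHY" -> buffer=NMsHYFjB??
Fragment 3: offset=3 data="jq" -> buffer=NMsjqFjB??
Fragment 4: offset=8 data="Lx" -> buffer=NMsjqFjBLx

Answer: NMsjqFjBLx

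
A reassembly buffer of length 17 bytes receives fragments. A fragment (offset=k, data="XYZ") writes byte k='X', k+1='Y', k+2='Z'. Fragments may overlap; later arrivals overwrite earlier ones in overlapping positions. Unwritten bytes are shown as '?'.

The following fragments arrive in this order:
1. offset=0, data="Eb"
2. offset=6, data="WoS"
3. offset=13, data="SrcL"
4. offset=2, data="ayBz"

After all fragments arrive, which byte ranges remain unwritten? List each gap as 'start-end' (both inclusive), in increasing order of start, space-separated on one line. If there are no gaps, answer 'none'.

Fragment 1: offset=0 len=2
Fragment 2: offset=6 len=3
Fragment 3: offset=13 len=4
Fragment 4: offset=2 len=4
Gaps: 9-12

Answer: 9-12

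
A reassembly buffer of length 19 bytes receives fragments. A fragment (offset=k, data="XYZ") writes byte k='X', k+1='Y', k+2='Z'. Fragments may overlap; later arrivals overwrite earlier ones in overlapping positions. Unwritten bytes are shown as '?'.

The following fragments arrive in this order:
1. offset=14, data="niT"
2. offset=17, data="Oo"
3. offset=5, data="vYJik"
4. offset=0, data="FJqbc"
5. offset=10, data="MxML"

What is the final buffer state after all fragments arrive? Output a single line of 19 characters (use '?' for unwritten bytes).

Fragment 1: offset=14 data="niT" -> buffer=??????????????niT??
Fragment 2: offset=17 data="Oo" -> buffer=??????????????niTOo
Fragment 3: offset=5 data="vYJik" -> buffer=?????vYJik????niTOo
Fragment 4: offset=0 data="FJqbc" -> buffer=FJqbcvYJik????niTOo
Fragment 5: offset=10 data="MxML" -> buffer=FJqbcvYJikMxMLniTOo

Answer: FJqbcvYJikMxMLniTOo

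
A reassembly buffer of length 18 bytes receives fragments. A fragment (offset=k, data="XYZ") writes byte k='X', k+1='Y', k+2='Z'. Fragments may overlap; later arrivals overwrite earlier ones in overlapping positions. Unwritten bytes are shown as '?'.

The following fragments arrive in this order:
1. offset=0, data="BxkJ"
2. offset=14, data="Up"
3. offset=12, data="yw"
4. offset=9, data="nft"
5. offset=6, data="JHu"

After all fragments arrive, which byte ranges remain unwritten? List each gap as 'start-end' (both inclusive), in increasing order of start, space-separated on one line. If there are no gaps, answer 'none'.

Answer: 4-5 16-17

Derivation:
Fragment 1: offset=0 len=4
Fragment 2: offset=14 len=2
Fragment 3: offset=12 len=2
Fragment 4: offset=9 len=3
Fragment 5: offset=6 len=3
Gaps: 4-5 16-17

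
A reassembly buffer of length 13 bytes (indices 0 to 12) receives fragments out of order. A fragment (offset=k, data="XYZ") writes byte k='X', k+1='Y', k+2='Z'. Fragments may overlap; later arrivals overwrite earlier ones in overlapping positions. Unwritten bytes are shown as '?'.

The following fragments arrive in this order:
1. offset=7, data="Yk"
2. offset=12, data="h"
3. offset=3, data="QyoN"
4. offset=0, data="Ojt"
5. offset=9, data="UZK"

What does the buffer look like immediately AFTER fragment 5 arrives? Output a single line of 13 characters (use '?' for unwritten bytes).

Answer: OjtQyoNYkUZKh

Derivation:
Fragment 1: offset=7 data="Yk" -> buffer=???????Yk????
Fragment 2: offset=12 data="h" -> buffer=???????Yk???h
Fragment 3: offset=3 data="QyoN" -> buffer=???QyoNYk???h
Fragment 4: offset=0 data="Ojt" -> buffer=OjtQyoNYk???h
Fragment 5: offset=9 data="UZK" -> buffer=OjtQyoNYkUZKh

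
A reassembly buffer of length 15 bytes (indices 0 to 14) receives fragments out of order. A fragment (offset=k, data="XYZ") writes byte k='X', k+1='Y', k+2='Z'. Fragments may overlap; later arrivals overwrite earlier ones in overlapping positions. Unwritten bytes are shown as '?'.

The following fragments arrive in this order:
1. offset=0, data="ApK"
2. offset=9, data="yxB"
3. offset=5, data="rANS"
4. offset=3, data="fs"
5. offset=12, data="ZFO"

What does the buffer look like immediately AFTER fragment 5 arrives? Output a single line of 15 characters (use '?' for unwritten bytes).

Answer: ApKfsrANSyxBZFO

Derivation:
Fragment 1: offset=0 data="ApK" -> buffer=ApK????????????
Fragment 2: offset=9 data="yxB" -> buffer=ApK??????yxB???
Fragment 3: offset=5 data="rANS" -> buffer=ApK??rANSyxB???
Fragment 4: offset=3 data="fs" -> buffer=ApKfsrANSyxB???
Fragment 5: offset=12 data="ZFO" -> buffer=ApKfsrANSyxBZFO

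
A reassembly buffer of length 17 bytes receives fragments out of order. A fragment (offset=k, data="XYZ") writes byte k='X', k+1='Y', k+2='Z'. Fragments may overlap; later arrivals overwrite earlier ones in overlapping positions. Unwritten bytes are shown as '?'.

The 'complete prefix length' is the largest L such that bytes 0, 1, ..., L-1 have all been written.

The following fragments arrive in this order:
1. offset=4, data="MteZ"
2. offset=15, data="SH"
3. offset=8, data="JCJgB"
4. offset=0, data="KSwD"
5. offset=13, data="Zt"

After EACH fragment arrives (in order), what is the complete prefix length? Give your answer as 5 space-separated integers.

Fragment 1: offset=4 data="MteZ" -> buffer=????MteZ????????? -> prefix_len=0
Fragment 2: offset=15 data="SH" -> buffer=????MteZ???????SH -> prefix_len=0
Fragment 3: offset=8 data="JCJgB" -> buffer=????MteZJCJgB??SH -> prefix_len=0
Fragment 4: offset=0 data="KSwD" -> buffer=KSwDMteZJCJgB??SH -> prefix_len=13
Fragment 5: offset=13 data="Zt" -> buffer=KSwDMteZJCJgBZtSH -> prefix_len=17

Answer: 0 0 0 13 17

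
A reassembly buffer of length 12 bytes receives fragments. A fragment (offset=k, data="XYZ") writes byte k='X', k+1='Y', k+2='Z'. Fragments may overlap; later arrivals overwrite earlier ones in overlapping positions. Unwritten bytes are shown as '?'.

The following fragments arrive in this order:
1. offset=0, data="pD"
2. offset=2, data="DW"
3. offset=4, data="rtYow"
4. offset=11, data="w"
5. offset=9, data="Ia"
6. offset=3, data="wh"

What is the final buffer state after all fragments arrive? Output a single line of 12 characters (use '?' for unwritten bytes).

Answer: pDDwhtYowIaw

Derivation:
Fragment 1: offset=0 data="pD" -> buffer=pD??????????
Fragment 2: offset=2 data="DW" -> buffer=pDDW????????
Fragment 3: offset=4 data="rtYow" -> buffer=pDDWrtYow???
Fragment 4: offset=11 data="w" -> buffer=pDDWrtYow??w
Fragment 5: offset=9 data="Ia" -> buffer=pDDWrtYowIaw
Fragment 6: offset=3 data="wh" -> buffer=pDDwhtYowIaw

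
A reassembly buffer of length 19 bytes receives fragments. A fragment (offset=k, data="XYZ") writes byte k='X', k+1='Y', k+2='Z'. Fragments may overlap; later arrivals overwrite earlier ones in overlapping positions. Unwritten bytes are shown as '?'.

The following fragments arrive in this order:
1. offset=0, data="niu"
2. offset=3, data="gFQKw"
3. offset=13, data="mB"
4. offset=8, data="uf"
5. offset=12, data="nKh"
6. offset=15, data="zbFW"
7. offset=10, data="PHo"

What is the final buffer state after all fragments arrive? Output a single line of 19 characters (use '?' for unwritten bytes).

Answer: niugFQKwufPHoKhzbFW

Derivation:
Fragment 1: offset=0 data="niu" -> buffer=niu????????????????
Fragment 2: offset=3 data="gFQKw" -> buffer=niugFQKw???????????
Fragment 3: offset=13 data="mB" -> buffer=niugFQKw?????mB????
Fragment 4: offset=8 data="uf" -> buffer=niugFQKwuf???mB????
Fragment 5: offset=12 data="nKh" -> buffer=niugFQKwuf??nKh????
Fragment 6: offset=15 data="zbFW" -> buffer=niugFQKwuf??nKhzbFW
Fragment 7: offset=10 data="PHo" -> buffer=niugFQKwufPHoKhzbFW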